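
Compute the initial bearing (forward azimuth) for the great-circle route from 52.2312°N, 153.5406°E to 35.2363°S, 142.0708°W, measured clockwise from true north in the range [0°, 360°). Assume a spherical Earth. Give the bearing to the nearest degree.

Δλ = -142.0708 − 153.5406 = -295.6114°; wrapped into (−180°, 180°]: 64.3886°.
θ = atan2( sin Δλ · cos φ₂ , cos φ₁ · sin φ₂ − sin φ₁ · cos φ₂ · cos Δλ )
  = atan2(0.73653, -0.63246) = 130.653° → normalised to [0°, 360°): 130.653°.

131°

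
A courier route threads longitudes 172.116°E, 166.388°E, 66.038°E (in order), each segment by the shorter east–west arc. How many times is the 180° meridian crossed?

0

Leg 1: +172.116° → +166.388°, shortest Δλ = -5.728° (west) — does not cross 180°.
Leg 2: +166.388° → +66.038°, shortest Δλ = -100.35° (west) — does not cross 180°.
Total crossings: 0.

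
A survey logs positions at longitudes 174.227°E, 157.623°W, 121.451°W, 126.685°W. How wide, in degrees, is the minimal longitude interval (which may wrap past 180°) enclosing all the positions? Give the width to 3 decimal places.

Sort the longitudes: -157.623°, -126.685°, -121.451°, +174.227°.
Eastward gaps between consecutive values (wrapping around): 30.938°, 5.234°, 295.678°, 28.150°.
Largest gap = 295.678° ⇒ minimal covering band is its complement: 360° − 295.678° = 64.322°.
Band runs from +174.227° eastward to -121.451°, crossing the antimeridian.

64.322°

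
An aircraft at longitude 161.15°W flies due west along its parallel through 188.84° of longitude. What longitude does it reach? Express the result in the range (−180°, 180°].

10.01°E

Start at -161.15°; shift −188.84° → -349.99°.
-349.99° lies outside (−180°, 180°]; add 360° → +10.01°.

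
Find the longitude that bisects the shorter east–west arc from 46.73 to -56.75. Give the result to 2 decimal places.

Signed shortest Δλ from +46.73° to -56.75° is -103.48°.
Midpoint longitude = +46.73° + (-103.48°)/2 = +46.73° − 51.74° = -5.01°.

-5.01°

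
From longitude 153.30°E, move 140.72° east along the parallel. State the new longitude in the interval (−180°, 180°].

65.98°W

Start at +153.30°; shift +140.72° → +294.02°.
+294.02° lies outside (−180°, 180°]; subtract 360° → -65.98°.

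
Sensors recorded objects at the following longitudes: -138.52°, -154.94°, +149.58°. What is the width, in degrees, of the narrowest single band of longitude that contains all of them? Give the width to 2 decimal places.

Sort the longitudes: -154.94°, -138.52°, +149.58°.
Eastward gaps between consecutive values (wrapping around): 16.42°, 288.10°, 55.48°.
Largest gap = 288.10° ⇒ minimal covering band is its complement: 360° − 288.10° = 71.90°.
Band runs from +149.58° eastward to -138.52°, crossing the antimeridian.

71.90°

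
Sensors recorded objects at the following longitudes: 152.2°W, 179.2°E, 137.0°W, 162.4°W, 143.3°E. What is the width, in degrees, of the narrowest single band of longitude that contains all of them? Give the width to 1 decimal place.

79.7°

Sort the longitudes: -162.4°, -152.2°, -137.0°, +143.3°, +179.2°.
Eastward gaps between consecutive values (wrapping around): 10.2°, 15.2°, 280.3°, 35.9°, 18.4°.
Largest gap = 280.3° ⇒ minimal covering band is its complement: 360° − 280.3° = 79.7°.
Band runs from +143.3° eastward to -137.0°, crossing the antimeridian.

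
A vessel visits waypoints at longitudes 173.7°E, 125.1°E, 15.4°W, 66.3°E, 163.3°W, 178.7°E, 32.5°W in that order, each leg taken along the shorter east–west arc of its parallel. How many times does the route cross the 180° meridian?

3

Leg 1: +173.7° → +125.1°, shortest Δλ = -48.6° (west) — does not cross 180°.
Leg 2: +125.1° → -15.4°, shortest Δλ = -140.5° (west) — does not cross 180°.
Leg 3: -15.4° → +66.3°, shortest Δλ = 81.7° (east) — does not cross 180°.
Leg 4: +66.3° → -163.3°, shortest Δλ = 130.4° (east) — crosses 180°.
Leg 5: -163.3° → +178.7°, shortest Δλ = -18.0° (west) — crosses 180°.
Leg 6: +178.7° → -32.5°, shortest Δλ = 148.8° (east) — crosses 180°.
Total crossings: 3.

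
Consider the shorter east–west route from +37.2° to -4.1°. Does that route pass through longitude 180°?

Signed shortest Δλ = ((-4.1 − 37.2 + 180) mod 360) − 180 = -41.3°.
Going west by 41.3° from +37.2° reaches -4.1° without touching 180°.

No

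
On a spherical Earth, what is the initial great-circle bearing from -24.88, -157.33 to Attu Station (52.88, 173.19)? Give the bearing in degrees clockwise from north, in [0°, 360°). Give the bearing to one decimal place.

Δλ = 173.19 − -157.33 = 330.52°; wrapped into (−180°, 180°]: -29.48°.
θ = atan2( sin Δλ · cos φ₂ , cos φ₁ · sin φ₂ − sin φ₁ · cos φ₂ · cos Δλ )
  = atan2(-0.29699, 0.94440) = -17.457° → normalised to [0°, 360°): 342.543°.

342.5°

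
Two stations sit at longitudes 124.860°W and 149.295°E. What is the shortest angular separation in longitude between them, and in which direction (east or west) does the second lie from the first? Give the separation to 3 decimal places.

Raw difference: 149.295 − -124.860 = 274.155°.
Normalise into (−180°, 180°]: 274.155° − 360° = -85.845°.
Negative ⇒ the second point lies to the west; separation 85.845°.

85.845° west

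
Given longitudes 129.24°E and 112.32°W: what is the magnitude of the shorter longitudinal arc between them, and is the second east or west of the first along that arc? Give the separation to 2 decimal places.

Raw difference: -112.32 − 129.24 = -241.56°.
Normalise into (−180°, 180°]: -241.56° + 360° = 118.44°.
Positive ⇒ the second point lies to the east; separation 118.44°.

118.44° east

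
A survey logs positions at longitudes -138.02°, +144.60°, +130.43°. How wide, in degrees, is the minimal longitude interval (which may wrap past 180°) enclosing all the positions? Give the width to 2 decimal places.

91.55°

Sort the longitudes: -138.02°, +130.43°, +144.60°.
Eastward gaps between consecutive values (wrapping around): 268.45°, 14.17°, 77.38°.
Largest gap = 268.45° ⇒ minimal covering band is its complement: 360° − 268.45° = 91.55°.
Band runs from +130.43° eastward to -138.02°, crossing the antimeridian.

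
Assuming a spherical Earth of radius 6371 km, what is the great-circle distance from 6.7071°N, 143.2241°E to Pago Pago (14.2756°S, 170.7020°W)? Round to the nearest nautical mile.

Δλ = -170.7020 − 143.2241 = -313.9261°; wrapped into (−180°, 180°]: 46.0739°.
Δφ = -14.2756 − 6.7071 = -20.9827°.
a = sin²(Δφ/2) + cos φ₁ · cos φ₂ · sin²(Δλ/2) = 0.180546.
c = 2·atan2(√a, √(1−a)) = 0.87772 rad → d = 6371·c ≈ 5591.95 km ≈ 3019.41 nmi.

3019 nmi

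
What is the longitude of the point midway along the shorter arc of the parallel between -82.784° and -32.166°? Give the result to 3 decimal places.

Signed shortest Δλ from -82.784° to -32.166° is +50.618°.
Midpoint longitude = -82.784° + (+50.618°)/2 = -82.784° + 25.309° = -57.475°.

-57.475°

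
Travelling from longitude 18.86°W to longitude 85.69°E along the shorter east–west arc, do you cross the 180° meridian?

Signed shortest Δλ = ((85.69 − -18.86 + 180) mod 360) − 180 = 104.55°.
Going east by 104.55° from -18.86° reaches +85.69° without touching 180°.

No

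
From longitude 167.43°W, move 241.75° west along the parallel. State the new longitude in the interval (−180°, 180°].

49.18°W

Start at -167.43°; shift −241.75° → -409.18°.
-409.18° lies outside (−180°, 180°]; add 360° → -49.18°.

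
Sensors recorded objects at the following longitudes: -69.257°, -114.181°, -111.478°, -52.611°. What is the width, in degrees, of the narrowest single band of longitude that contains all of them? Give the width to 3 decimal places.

61.570°

Sort the longitudes: -114.181°, -111.478°, -69.257°, -52.611°.
Eastward gaps between consecutive values (wrapping around): 2.703°, 42.221°, 16.646°, 298.430°.
Largest gap = 298.430° ⇒ minimal covering band is its complement: 360° − 298.430° = 61.570°.
Band runs from -114.181° eastward to -52.611°.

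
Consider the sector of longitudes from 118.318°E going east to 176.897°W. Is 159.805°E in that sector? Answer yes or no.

Band width going east from +118.318° to -176.897°: ((-176.897 − 118.318) mod 360) = 64.785°.
Offset of +159.805° east of the west edge: ((159.805 − 118.318) mod 360) = 41.487°.
41.487° ≤ 64.785° ⇒ inside.

Yes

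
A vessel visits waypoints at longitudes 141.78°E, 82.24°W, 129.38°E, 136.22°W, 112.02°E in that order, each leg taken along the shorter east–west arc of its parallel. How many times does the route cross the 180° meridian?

Leg 1: +141.78° → -82.24°, shortest Δλ = 135.98° (east) — crosses 180°.
Leg 2: -82.24° → +129.38°, shortest Δλ = -148.38° (west) — crosses 180°.
Leg 3: +129.38° → -136.22°, shortest Δλ = 94.4° (east) — crosses 180°.
Leg 4: -136.22° → +112.02°, shortest Δλ = -111.76° (west) — crosses 180°.
Total crossings: 4.

4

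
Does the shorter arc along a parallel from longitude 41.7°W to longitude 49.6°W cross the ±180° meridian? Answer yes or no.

No

Signed shortest Δλ = ((-49.6 − -41.7 + 180) mod 360) − 180 = -7.9°.
Going west by 7.9° from -41.7° reaches -49.6° without touching 180°.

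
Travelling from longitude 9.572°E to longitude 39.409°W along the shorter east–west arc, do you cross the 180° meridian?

Signed shortest Δλ = ((-39.409 − 9.572 + 180) mod 360) − 180 = -48.981°.
Going west by 48.981° from +9.572° reaches -39.409° without touching 180°.

No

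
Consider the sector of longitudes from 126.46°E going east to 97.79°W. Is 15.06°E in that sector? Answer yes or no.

No

Band width going east from +126.46° to -97.79°: ((-97.79 − 126.46) mod 360) = 135.75°.
Offset of +15.06° east of the west edge: ((15.06 − 126.46) mod 360) = 248.60°.
248.60° > 135.75° ⇒ outside.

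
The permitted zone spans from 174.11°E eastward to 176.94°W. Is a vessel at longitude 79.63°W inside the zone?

Band width going east from +174.11° to -176.94°: ((-176.94 − 174.11) mod 360) = 8.95°.
Offset of -79.63° east of the west edge: ((-79.63 − 174.11) mod 360) = 106.26°.
106.26° > 8.95° ⇒ outside.

No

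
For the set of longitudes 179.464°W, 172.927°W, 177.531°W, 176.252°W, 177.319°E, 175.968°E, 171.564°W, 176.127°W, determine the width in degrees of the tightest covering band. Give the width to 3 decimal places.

12.468°

Sort the longitudes: -179.464°, -177.531°, -176.252°, -176.127°, -172.927°, -171.564°, +175.968°, +177.319°.
Eastward gaps between consecutive values (wrapping around): 1.933°, 1.279°, 0.125°, 3.200°, 1.363°, 347.532°, 1.351°, 3.217°.
Largest gap = 347.532° ⇒ minimal covering band is its complement: 360° − 347.532° = 12.468°.
Band runs from +175.968° eastward to -171.564°, crossing the antimeridian.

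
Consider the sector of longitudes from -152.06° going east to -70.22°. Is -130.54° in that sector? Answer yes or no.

Yes

Band width going east from -152.06° to -70.22°: ((-70.22 − -152.06) mod 360) = 81.84°.
Offset of -130.54° east of the west edge: ((-130.54 − -152.06) mod 360) = 21.52°.
21.52° ≤ 81.84° ⇒ inside.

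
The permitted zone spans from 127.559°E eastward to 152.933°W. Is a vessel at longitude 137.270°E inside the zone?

Band width going east from +127.559° to -152.933°: ((-152.933 − 127.559) mod 360) = 79.508°.
Offset of +137.270° east of the west edge: ((137.270 − 127.559) mod 360) = 9.711°.
9.711° ≤ 79.508° ⇒ inside.

Yes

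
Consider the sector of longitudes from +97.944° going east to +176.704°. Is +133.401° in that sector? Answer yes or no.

Band width going east from +97.944° to +176.704°: ((176.704 − 97.944) mod 360) = 78.760°.
Offset of +133.401° east of the west edge: ((133.401 − 97.944) mod 360) = 35.457°.
35.457° ≤ 78.760° ⇒ inside.

Yes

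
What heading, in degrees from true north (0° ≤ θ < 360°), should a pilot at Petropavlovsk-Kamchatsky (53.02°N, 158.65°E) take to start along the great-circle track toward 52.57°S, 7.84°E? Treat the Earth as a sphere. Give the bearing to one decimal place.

259.7°

Δλ = 7.84 − 158.65 = -150.81°.
θ = atan2( sin Δλ · cos φ₂ , cos φ₁ · sin φ₂ − sin φ₁ · cos φ₂ · cos Δλ )
  = atan2(-0.29642, -0.05381) = -100.288° → normalised to [0°, 360°): 259.712°.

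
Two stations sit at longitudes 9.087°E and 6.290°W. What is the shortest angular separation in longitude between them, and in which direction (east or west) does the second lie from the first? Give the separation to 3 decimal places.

15.377° west

Raw difference: -6.290 − 9.087 = -15.377°.
Normalise into (−180°, 180°]: -15.377° stays -15.377°.
Negative ⇒ the second point lies to the west; separation 15.377°.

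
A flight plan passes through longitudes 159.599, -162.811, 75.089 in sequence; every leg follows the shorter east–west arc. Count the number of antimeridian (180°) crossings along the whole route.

Leg 1: +159.599° → -162.811°, shortest Δλ = 37.59° (east) — crosses 180°.
Leg 2: -162.811° → +75.089°, shortest Δλ = -122.1° (west) — crosses 180°.
Total crossings: 2.

2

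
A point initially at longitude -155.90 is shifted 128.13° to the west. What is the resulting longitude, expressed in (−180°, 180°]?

+75.97°

Start at -155.90°; shift −128.13° → -284.03°.
-284.03° lies outside (−180°, 180°]; add 360° → +75.97°.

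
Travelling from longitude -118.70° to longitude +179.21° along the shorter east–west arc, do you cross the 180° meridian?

Naïve |179.21 − -118.70| = 297.91° > 180°, so the shorter arc goes the other way round — across 180°.
Signed shortest Δλ = ((179.21 − -118.70 + 180) mod 360) − 180 = -62.09°.
Going west by 62.09° from -118.70° passes through 180° before reaching +179.21°.

Yes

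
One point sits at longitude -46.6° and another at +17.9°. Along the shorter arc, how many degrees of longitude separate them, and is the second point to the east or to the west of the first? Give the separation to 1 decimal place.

64.5° east

Raw difference: 17.9 − -46.6 = 64.5°.
Normalise into (−180°, 180°]: 64.5° stays 64.5°.
Positive ⇒ the second point lies to the east; separation 64.5°.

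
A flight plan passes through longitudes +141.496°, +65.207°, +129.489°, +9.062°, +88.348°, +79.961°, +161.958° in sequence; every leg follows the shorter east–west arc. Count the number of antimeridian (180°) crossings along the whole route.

Leg 1: +141.496° → +65.207°, shortest Δλ = -76.289° (west) — does not cross 180°.
Leg 2: +65.207° → +129.489°, shortest Δλ = 64.282° (east) — does not cross 180°.
Leg 3: +129.489° → +9.062°, shortest Δλ = -120.427° (west) — does not cross 180°.
Leg 4: +9.062° → +88.348°, shortest Δλ = 79.286° (east) — does not cross 180°.
Leg 5: +88.348° → +79.961°, shortest Δλ = -8.387° (west) — does not cross 180°.
Leg 6: +79.961° → +161.958°, shortest Δλ = 81.997° (east) — does not cross 180°.
Total crossings: 0.

0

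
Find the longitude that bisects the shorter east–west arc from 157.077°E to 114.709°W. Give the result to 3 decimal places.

158.816°W

Signed shortest Δλ from +157.077° to -114.709° is +88.214°.
Midpoint longitude = +157.077° + (+88.214°)/2 = +157.077° + 44.107° = +201.184°.
Normalise into (−180°, 180°]: -158.816°.
(The naïve average (+157.077 + -114.709)/2 = 21.184° is on the wrong side of the globe.)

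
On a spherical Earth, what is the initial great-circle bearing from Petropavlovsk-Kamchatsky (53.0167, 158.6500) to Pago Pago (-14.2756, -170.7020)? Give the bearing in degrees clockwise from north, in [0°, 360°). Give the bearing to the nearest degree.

Δλ = -170.7020 − 158.6500 = -329.3520°; wrapped into (−180°, 180°]: 30.6480°.
θ = atan2( sin Δλ · cos φ₂ , cos φ₁ · sin φ₂ − sin φ₁ · cos φ₂ · cos Δλ )
  = atan2(0.49402, -0.81435) = 148.757° → normalised to [0°, 360°): 148.757°.

149°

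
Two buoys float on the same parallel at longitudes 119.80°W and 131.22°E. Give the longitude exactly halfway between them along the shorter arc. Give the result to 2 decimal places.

Signed shortest Δλ from -119.80° to +131.22° is -108.98°.
Midpoint longitude = -119.80° + (-108.98°)/2 = -119.80° − 54.49° = -174.29°.
(The naïve average (-119.80 + +131.22)/2 = 5.71° is on the wrong side of the globe.)

174.29°W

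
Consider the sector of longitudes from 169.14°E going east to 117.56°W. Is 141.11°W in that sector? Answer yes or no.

Band width going east from +169.14° to -117.56°: ((-117.56 − 169.14) mod 360) = 73.30°.
Offset of -141.11° east of the west edge: ((-141.11 − 169.14) mod 360) = 49.75°.
49.75° ≤ 73.30° ⇒ inside.

Yes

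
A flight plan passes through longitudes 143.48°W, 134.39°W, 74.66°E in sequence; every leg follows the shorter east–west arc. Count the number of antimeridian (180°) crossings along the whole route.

Leg 1: -143.48° → -134.39°, shortest Δλ = 9.09° (east) — does not cross 180°.
Leg 2: -134.39° → +74.66°, shortest Δλ = -150.95° (west) — crosses 180°.
Total crossings: 1.

1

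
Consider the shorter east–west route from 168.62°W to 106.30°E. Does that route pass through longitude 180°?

Naïve |106.30 − -168.62| = 274.92° > 180°, so the shorter arc goes the other way round — across 180°.
Signed shortest Δλ = ((106.30 − -168.62 + 180) mod 360) − 180 = -85.08°.
Going west by 85.08° from -168.62° passes through 180° before reaching +106.30°.

Yes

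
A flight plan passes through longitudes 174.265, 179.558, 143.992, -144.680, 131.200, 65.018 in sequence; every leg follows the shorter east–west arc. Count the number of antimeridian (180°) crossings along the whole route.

2

Leg 1: +174.265° → +179.558°, shortest Δλ = 5.293° (east) — does not cross 180°.
Leg 2: +179.558° → +143.992°, shortest Δλ = -35.566° (west) — does not cross 180°.
Leg 3: +143.992° → -144.680°, shortest Δλ = 71.328° (east) — crosses 180°.
Leg 4: -144.680° → +131.200°, shortest Δλ = -84.12° (west) — crosses 180°.
Leg 5: +131.200° → +65.018°, shortest Δλ = -66.182° (west) — does not cross 180°.
Total crossings: 2.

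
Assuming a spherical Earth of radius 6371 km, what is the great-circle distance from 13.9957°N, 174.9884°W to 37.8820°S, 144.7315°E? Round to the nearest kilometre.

7135 km

Δλ = 144.7315 − -174.9884 = 319.7199°; wrapped into (−180°, 180°]: -40.2801°.
Δφ = -37.8820 − 13.9957 = -51.8777°.
a = sin²(Δφ/2) + cos φ₁ · cos φ₂ · sin²(Δλ/2) = 0.282123.
c = 2·atan2(√a, √(1−a)) = 1.11992 rad → d = 6371·c ≈ 7135.01 km.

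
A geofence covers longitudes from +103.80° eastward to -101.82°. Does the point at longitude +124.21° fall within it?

Yes

Band width going east from +103.80° to -101.82°: ((-101.82 − 103.80) mod 360) = 154.38°.
Offset of +124.21° east of the west edge: ((124.21 − 103.80) mod 360) = 20.41°.
20.41° ≤ 154.38° ⇒ inside.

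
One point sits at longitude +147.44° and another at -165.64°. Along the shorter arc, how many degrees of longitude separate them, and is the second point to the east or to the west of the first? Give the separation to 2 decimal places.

46.92° east

Raw difference: -165.64 − 147.44 = -313.08°.
Normalise into (−180°, 180°]: -313.08° + 360° = 46.92°.
Positive ⇒ the second point lies to the east; separation 46.92°.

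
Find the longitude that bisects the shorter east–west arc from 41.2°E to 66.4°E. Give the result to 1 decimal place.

Signed shortest Δλ from +41.2° to +66.4° is +25.2°.
Midpoint longitude = +41.2° + (+25.2°)/2 = +41.2° + 12.6° = +53.8°.

53.8°E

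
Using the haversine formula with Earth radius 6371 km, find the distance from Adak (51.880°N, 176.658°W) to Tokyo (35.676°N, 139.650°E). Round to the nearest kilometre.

Δλ = 139.650 − -176.658 = 316.308°; wrapped into (−180°, 180°]: -43.692°.
Δφ = 35.676 − 51.880 = -16.204°.
a = sin²(Δφ/2) + cos φ₁ · cos φ₂ · sin²(Δλ/2) = 0.089299.
c = 2·atan2(√a, √(1−a)) = 0.60693 rad → d = 6371·c ≈ 3866.76 km.

3867 km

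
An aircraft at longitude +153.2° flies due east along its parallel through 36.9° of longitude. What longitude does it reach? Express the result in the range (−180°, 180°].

Start at +153.2°; shift +36.9° → +190.1°.
+190.1° lies outside (−180°, 180°]; subtract 360° → -169.9°.

-169.9°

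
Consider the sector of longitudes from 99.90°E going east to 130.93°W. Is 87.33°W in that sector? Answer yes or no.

Band width going east from +99.90° to -130.93°: ((-130.93 − 99.90) mod 360) = 129.17°.
Offset of -87.33° east of the west edge: ((-87.33 − 99.90) mod 360) = 172.77°.
172.77° > 129.17° ⇒ outside.

No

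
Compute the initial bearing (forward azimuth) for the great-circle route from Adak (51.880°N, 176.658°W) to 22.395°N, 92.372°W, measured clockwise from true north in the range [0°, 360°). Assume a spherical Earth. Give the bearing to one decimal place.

Δλ = -92.372 − -176.658 = 84.286°.
θ = atan2( sin Δλ · cos φ₂ , cos φ₁ · sin φ₂ − sin φ₁ · cos φ₂ · cos Δλ )
  = atan2(0.91999, 0.16277) = 79.967° → normalised to [0°, 360°): 79.967°.

80.0°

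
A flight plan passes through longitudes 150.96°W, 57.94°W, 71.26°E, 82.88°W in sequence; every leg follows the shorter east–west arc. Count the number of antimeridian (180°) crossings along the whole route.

0

Leg 1: -150.96° → -57.94°, shortest Δλ = 93.02° (east) — does not cross 180°.
Leg 2: -57.94° → +71.26°, shortest Δλ = 129.2° (east) — does not cross 180°.
Leg 3: +71.26° → -82.88°, shortest Δλ = -154.14° (west) — does not cross 180°.
Total crossings: 0.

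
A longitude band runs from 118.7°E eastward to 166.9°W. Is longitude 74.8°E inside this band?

No

Band width going east from +118.7° to -166.9°: ((-166.9 − 118.7) mod 360) = 74.4°.
Offset of +74.8° east of the west edge: ((74.8 − 118.7) mod 360) = 316.1°.
316.1° > 74.4° ⇒ outside.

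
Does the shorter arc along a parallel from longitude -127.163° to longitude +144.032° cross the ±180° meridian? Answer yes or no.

Yes

Naïve |144.032 − -127.163| = 271.195° > 180°, so the shorter arc goes the other way round — across 180°.
Signed shortest Δλ = ((144.032 − -127.163 + 180) mod 360) − 180 = -88.805°.
Going west by 88.805° from -127.163° passes through 180° before reaching +144.032°.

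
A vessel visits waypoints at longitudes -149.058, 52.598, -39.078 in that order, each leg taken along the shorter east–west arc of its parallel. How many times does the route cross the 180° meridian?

Leg 1: -149.058° → +52.598°, shortest Δλ = -158.344° (west) — crosses 180°.
Leg 2: +52.598° → -39.078°, shortest Δλ = -91.676° (west) — does not cross 180°.
Total crossings: 1.

1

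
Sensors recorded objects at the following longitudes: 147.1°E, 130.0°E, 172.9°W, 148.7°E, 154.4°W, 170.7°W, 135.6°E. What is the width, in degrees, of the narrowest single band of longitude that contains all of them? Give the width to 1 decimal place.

75.6°

Sort the longitudes: -172.9°, -170.7°, -154.4°, +130.0°, +135.6°, +147.1°, +148.7°.
Eastward gaps between consecutive values (wrapping around): 2.2°, 16.3°, 284.4°, 5.6°, 11.5°, 1.6°, 38.4°.
Largest gap = 284.4° ⇒ minimal covering band is its complement: 360° − 284.4° = 75.6°.
Band runs from +130.0° eastward to -154.4°, crossing the antimeridian.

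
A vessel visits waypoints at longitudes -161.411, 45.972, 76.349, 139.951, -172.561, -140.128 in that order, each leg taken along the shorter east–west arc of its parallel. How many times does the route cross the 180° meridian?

Leg 1: -161.411° → +45.972°, shortest Δλ = -152.617° (west) — crosses 180°.
Leg 2: +45.972° → +76.349°, shortest Δλ = 30.377° (east) — does not cross 180°.
Leg 3: +76.349° → +139.951°, shortest Δλ = 63.602° (east) — does not cross 180°.
Leg 4: +139.951° → -172.561°, shortest Δλ = 47.488° (east) — crosses 180°.
Leg 5: -172.561° → -140.128°, shortest Δλ = 32.433° (east) — does not cross 180°.
Total crossings: 2.

2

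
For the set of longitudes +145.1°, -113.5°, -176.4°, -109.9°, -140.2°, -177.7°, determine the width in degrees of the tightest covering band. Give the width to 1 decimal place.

105.0°

Sort the longitudes: -177.7°, -176.4°, -140.2°, -113.5°, -109.9°, +145.1°.
Eastward gaps between consecutive values (wrapping around): 1.3°, 36.2°, 26.7°, 3.6°, 255.0°, 37.2°.
Largest gap = 255.0° ⇒ minimal covering band is its complement: 360° − 255.0° = 105.0°.
Band runs from +145.1° eastward to -109.9°, crossing the antimeridian.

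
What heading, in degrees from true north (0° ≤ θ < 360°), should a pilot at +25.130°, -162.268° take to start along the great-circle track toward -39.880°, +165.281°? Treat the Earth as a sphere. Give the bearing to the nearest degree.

206°

Δλ = 165.281 − -162.268 = 327.549°; wrapped into (−180°, 180°]: -32.451°.
θ = atan2( sin Δλ · cos φ₂ , cos φ₁ · sin φ₂ − sin φ₁ · cos φ₂ · cos Δλ )
  = atan2(-0.41176, -0.85549) = -154.298° → normalised to [0°, 360°): 205.702°.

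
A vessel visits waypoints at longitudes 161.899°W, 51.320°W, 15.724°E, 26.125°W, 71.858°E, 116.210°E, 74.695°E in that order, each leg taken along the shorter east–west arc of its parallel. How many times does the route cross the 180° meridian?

0

Leg 1: -161.899° → -51.320°, shortest Δλ = 110.579° (east) — does not cross 180°.
Leg 2: -51.320° → +15.724°, shortest Δλ = 67.044° (east) — does not cross 180°.
Leg 3: +15.724° → -26.125°, shortest Δλ = -41.849° (west) — does not cross 180°.
Leg 4: -26.125° → +71.858°, shortest Δλ = 97.983° (east) — does not cross 180°.
Leg 5: +71.858° → +116.210°, shortest Δλ = 44.352° (east) — does not cross 180°.
Leg 6: +116.210° → +74.695°, shortest Δλ = -41.515° (west) — does not cross 180°.
Total crossings: 0.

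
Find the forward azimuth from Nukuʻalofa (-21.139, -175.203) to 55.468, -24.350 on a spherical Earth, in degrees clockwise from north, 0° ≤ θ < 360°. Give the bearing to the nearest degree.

Δλ = -24.350 − -175.203 = 150.853°.
θ = atan2( sin Δλ · cos φ₂ , cos φ₁ · sin φ₂ − sin φ₁ · cos φ₂ · cos Δλ )
  = atan2(0.27609, 0.58983) = 25.084° → normalised to [0°, 360°): 25.084°.

25°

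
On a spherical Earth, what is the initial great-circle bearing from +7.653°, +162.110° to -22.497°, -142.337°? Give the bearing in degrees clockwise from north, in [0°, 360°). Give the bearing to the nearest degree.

121°

Δλ = -142.337 − 162.110 = -304.447°; wrapped into (−180°, 180°]: 55.553°.
θ = atan2( sin Δλ · cos φ₂ , cos φ₁ · sin φ₂ − sin φ₁ · cos φ₂ · cos Δλ )
  = atan2(0.76189, -0.44882) = 120.502° → normalised to [0°, 360°): 120.502°.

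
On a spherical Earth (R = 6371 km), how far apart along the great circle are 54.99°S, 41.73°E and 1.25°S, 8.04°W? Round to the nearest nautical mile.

4032 nmi

Δλ = -8.04 − 41.73 = -49.77°.
Δφ = -1.25 − -54.99 = 53.74°.
a = sin²(Δφ/2) + cos φ₁ · cos φ₂ · sin²(Δλ/2) = 0.305840.
c = 2·atan2(√a, √(1−a)) = 1.17199 rad → d = 6371·c ≈ 7466.74 km ≈ 4031.72 nmi.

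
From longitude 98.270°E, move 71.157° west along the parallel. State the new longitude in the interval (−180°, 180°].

27.113°E

Start at +98.270°; shift −71.157° → +27.113°.
+27.113° already lies in (−180°, 180°].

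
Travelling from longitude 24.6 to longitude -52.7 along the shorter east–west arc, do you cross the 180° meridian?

No

Signed shortest Δλ = ((-52.7 − 24.6 + 180) mod 360) − 180 = -77.3°.
Going west by 77.3° from +24.6° reaches -52.7° without touching 180°.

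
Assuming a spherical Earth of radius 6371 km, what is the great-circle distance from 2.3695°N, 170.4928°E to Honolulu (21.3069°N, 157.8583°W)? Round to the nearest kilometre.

Δλ = -157.8583 − 170.4928 = -328.3511°; wrapped into (−180°, 180°]: 31.6489°.
Δφ = 21.3069 − 2.3695 = 18.9374°.
a = sin²(Δφ/2) + cos φ₁ · cos φ₂ · sin²(Δλ/2) = 0.096281.
c = 2·atan2(√a, √(1−a)) = 0.63100 rad → d = 6371·c ≈ 4020.11 km.

4020 km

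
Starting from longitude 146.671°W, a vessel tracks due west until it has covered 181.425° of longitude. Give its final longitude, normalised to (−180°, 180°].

Start at -146.671°; shift −181.425° → -328.096°.
-328.096° lies outside (−180°, 180°]; add 360° → +31.904°.

31.904°E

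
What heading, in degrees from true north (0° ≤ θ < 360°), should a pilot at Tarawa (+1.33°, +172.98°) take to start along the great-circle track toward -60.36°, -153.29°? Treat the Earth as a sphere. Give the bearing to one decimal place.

Δλ = -153.29 − 172.98 = -326.27°; wrapped into (−180°, 180°]: 33.73°.
θ = atan2( sin Δλ · cos φ₂ , cos φ₁ · sin φ₂ − sin φ₁ · cos φ₂ · cos Δλ )
  = atan2(0.27461, -0.87846) = 162.640° → normalised to [0°, 360°): 162.640°.

162.6°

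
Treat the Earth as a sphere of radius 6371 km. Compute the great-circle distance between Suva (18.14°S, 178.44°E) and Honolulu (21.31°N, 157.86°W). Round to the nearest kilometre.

Δλ = -157.86 − 178.44 = -336.30°; wrapped into (−180°, 180°]: 23.70°.
Δφ = 21.31 − -18.14 = 39.45°.
a = sin²(Δφ/2) + cos φ₁ · cos φ₂ · sin²(Δλ/2) = 0.151243.
c = 2·atan2(√a, √(1−a)) = 0.79887 rad → d = 6371·c ≈ 5089.63 km.

5090 km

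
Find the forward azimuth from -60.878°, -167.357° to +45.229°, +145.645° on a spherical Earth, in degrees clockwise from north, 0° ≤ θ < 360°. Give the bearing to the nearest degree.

Δλ = 145.645 − -167.357 = 313.002°; wrapped into (−180°, 180°]: -46.998°.
θ = atan2( sin Δλ · cos φ₂ , cos φ₁ · sin φ₂ − sin φ₁ · cos φ₂ · cos Δλ )
  = atan2(-0.51506, 0.76511) = -33.948° → normalised to [0°, 360°): 326.052°.

326°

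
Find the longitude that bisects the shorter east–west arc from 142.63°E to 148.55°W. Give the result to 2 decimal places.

177.04°E

Signed shortest Δλ from +142.63° to -148.55° is +68.82°.
Midpoint longitude = +142.63° + (+68.82°)/2 = +142.63° + 34.41° = +177.04°.
(The naïve average (+142.63 + -148.55)/2 = -2.96° is on the wrong side of the globe.)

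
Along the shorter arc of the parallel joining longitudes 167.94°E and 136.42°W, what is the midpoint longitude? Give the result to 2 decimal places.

Signed shortest Δλ from +167.94° to -136.42° is +55.64°.
Midpoint longitude = +167.94° + (+55.64°)/2 = +167.94° + 27.82° = +195.76°.
Normalise into (−180°, 180°]: -164.24°.
(The naïve average (+167.94 + -136.42)/2 = 15.76° is on the wrong side of the globe.)

164.24°W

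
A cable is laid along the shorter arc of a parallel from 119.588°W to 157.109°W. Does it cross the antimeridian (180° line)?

No

Signed shortest Δλ = ((-157.109 − -119.588 + 180) mod 360) − 180 = -37.521°.
Going west by 37.521° from -119.588° reaches -157.109° without touching 180°.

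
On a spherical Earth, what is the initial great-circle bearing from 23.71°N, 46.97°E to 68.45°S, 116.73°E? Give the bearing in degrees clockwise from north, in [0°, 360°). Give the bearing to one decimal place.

Δλ = 116.73 − 46.97 = 69.76°.
θ = atan2( sin Δλ · cos φ₂ , cos φ₁ · sin φ₂ − sin φ₁ · cos φ₂ · cos Δλ )
  = atan2(0.34463, -0.90269) = 159.104° → normalised to [0°, 360°): 159.104°.

159.1°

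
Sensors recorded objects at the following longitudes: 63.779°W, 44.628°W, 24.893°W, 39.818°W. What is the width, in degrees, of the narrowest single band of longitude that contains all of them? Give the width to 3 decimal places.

38.886°

Sort the longitudes: -63.779°, -44.628°, -39.818°, -24.893°.
Eastward gaps between consecutive values (wrapping around): 19.151°, 4.810°, 14.925°, 321.114°.
Largest gap = 321.114° ⇒ minimal covering band is its complement: 360° − 321.114° = 38.886°.
Band runs from -63.779° eastward to -24.893°.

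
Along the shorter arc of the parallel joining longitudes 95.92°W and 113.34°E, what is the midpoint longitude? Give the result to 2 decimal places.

Signed shortest Δλ from -95.92° to +113.34° is -150.74°.
Midpoint longitude = -95.92° + (-150.74°)/2 = -95.92° − 75.37° = -171.29°.
(The naïve average (-95.92 + +113.34)/2 = 8.71° is on the wrong side of the globe.)

171.29°W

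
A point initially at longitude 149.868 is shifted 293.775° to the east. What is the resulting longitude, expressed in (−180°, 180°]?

+83.643°

Start at +149.868°; shift +293.775° → +443.643°.
+443.643° lies outside (−180°, 180°]; subtract 360° → +83.643°.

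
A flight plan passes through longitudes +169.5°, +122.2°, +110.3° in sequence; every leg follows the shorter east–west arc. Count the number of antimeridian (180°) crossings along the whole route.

Leg 1: +169.5° → +122.2°, shortest Δλ = -47.3° (west) — does not cross 180°.
Leg 2: +122.2° → +110.3°, shortest Δλ = -11.9° (west) — does not cross 180°.
Total crossings: 0.

0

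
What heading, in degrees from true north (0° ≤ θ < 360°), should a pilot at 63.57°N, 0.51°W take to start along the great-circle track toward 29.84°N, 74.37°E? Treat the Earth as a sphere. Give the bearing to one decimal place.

88.7°

Δλ = 74.37 − -0.51 = 74.88°.
θ = atan2( sin Δλ · cos φ₂ , cos φ₁ · sin φ₂ − sin φ₁ · cos φ₂ · cos Δλ )
  = atan2(0.83739, 0.01886) = 88.709° → normalised to [0°, 360°): 88.709°.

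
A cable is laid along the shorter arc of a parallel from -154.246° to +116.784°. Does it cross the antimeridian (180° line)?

Naïve |116.784 − -154.246| = 271.03° > 180°, so the shorter arc goes the other way round — across 180°.
Signed shortest Δλ = ((116.784 − -154.246 + 180) mod 360) − 180 = -88.97°.
Going west by 88.97° from -154.246° passes through 180° before reaching +116.784°.

Yes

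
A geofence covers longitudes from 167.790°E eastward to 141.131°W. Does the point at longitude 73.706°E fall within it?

Band width going east from +167.790° to -141.131°: ((-141.131 − 167.790) mod 360) = 51.079°.
Offset of +73.706° east of the west edge: ((73.706 − 167.790) mod 360) = 265.916°.
265.916° > 51.079° ⇒ outside.

No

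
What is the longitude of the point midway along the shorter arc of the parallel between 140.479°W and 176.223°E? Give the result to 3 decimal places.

162.128°W

Signed shortest Δλ from -140.479° to +176.223° is -43.298°.
Midpoint longitude = -140.479° + (-43.298°)/2 = -140.479° − 21.649° = -162.128°.
(The naïve average (-140.479 + +176.223)/2 = 17.872° is on the wrong side of the globe.)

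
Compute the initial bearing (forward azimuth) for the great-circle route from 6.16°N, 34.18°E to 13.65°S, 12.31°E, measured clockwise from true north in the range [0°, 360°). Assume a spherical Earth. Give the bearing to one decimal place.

Δλ = 12.31 − 34.18 = -21.87°.
θ = atan2( sin Δλ · cos φ₂ , cos φ₁ · sin φ₂ − sin φ₁ · cos φ₂ · cos Δλ )
  = atan2(-0.36198, -0.33140) = -132.474° → normalised to [0°, 360°): 227.526°.

227.5°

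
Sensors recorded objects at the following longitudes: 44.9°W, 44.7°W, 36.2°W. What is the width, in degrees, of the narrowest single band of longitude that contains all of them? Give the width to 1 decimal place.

Sort the longitudes: -44.9°, -44.7°, -36.2°.
Eastward gaps between consecutive values (wrapping around): 0.2°, 8.5°, 351.3°.
Largest gap = 351.3° ⇒ minimal covering band is its complement: 360° − 351.3° = 8.7°.
Band runs from -44.9° eastward to -36.2°.

8.7°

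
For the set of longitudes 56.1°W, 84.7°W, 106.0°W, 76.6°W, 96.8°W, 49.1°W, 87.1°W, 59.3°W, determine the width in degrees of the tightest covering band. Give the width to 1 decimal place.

Sort the longitudes: -106.0°, -96.8°, -87.1°, -84.7°, -76.6°, -59.3°, -56.1°, -49.1°.
Eastward gaps between consecutive values (wrapping around): 9.2°, 9.7°, 2.4°, 8.1°, 17.3°, 3.2°, 7.0°, 303.1°.
Largest gap = 303.1° ⇒ minimal covering band is its complement: 360° − 303.1° = 56.9°.
Band runs from -106.0° eastward to -49.1°.

56.9°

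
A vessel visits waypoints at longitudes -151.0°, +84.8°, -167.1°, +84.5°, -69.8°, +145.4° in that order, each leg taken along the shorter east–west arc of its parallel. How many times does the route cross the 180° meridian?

Leg 1: -151.0° → +84.8°, shortest Δλ = -124.2° (west) — crosses 180°.
Leg 2: +84.8° → -167.1°, shortest Δλ = 108.1° (east) — crosses 180°.
Leg 3: -167.1° → +84.5°, shortest Δλ = -108.4° (west) — crosses 180°.
Leg 4: +84.5° → -69.8°, shortest Δλ = -154.3° (west) — does not cross 180°.
Leg 5: -69.8° → +145.4°, shortest Δλ = -144.8° (west) — crosses 180°.
Total crossings: 4.

4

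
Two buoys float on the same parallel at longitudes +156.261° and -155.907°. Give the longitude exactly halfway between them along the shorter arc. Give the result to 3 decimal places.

-179.823°

Signed shortest Δλ from +156.261° to -155.907° is +47.832°.
Midpoint longitude = +156.261° + (+47.832°)/2 = +156.261° + 23.916° = +180.177°.
Normalise into (−180°, 180°]: -179.823°.
(The naïve average (+156.261 + -155.907)/2 = 0.177° is on the wrong side of the globe.)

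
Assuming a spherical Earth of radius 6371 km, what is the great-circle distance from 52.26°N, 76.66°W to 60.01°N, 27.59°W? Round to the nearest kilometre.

Δλ = -27.59 − -76.66 = 49.07°.
Δφ = 60.01 − 52.26 = 7.75°.
a = sin²(Δφ/2) + cos φ₁ · cos φ₂ · sin²(Δλ/2) = 0.057322.
c = 2·atan2(√a, √(1−a)) = 0.48354 rad → d = 6371·c ≈ 3080.62 km.

3081 km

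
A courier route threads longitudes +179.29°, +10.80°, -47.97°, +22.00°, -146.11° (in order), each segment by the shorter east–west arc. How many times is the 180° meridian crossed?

0

Leg 1: +179.29° → +10.80°, shortest Δλ = -168.49° (west) — does not cross 180°.
Leg 2: +10.80° → -47.97°, shortest Δλ = -58.77° (west) — does not cross 180°.
Leg 3: -47.97° → +22.00°, shortest Δλ = 69.97° (east) — does not cross 180°.
Leg 4: +22.00° → -146.11°, shortest Δλ = -168.11° (west) — does not cross 180°.
Total crossings: 0.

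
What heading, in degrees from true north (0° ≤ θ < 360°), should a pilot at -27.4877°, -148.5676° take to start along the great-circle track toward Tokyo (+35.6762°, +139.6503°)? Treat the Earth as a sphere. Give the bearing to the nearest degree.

309°

Δλ = 139.6503 − -148.5676 = 288.2179°; wrapped into (−180°, 180°]: -71.7821°.
θ = atan2( sin Δλ · cos φ₂ , cos φ₁ · sin φ₂ − sin φ₁ · cos φ₂ · cos Δλ )
  = atan2(-0.77161, 0.63458) = -50.566° → normalised to [0°, 360°): 309.434°.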